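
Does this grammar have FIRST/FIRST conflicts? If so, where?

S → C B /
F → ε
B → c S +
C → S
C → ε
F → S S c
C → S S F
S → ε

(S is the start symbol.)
A FIRST/FIRST conflict occurs when two productions N → α and N → β for the same non-terminal have FIRST(α) ∩ FIRST(β) ≠ ∅ (with ε ∈ FIRST of a nullable right-hand side, so two nullable alternatives also conflict).

FIRST sets of the non-terminals at (or reachable through a nullable prefix from) the front of some alternative:
  FIRST(C) = { 'c', ε }
  FIRST(B) = { 'c' }
  FIRST(S) = { 'c', ε }
  FIRST(F) = { 'c', ε }

Productions for S:
  S → C B /: FIRST = { 'c' }
  S → ε: FIRST = { ε }
Productions for F:
  F → ε: FIRST = { ε }
  F → S S c: FIRST = { 'c' }
Productions for C:
  C → S: FIRST = { 'c', ε }
  C → ε: FIRST = { ε }
  C → S S F: FIRST = { 'c', ε }
B has only one production, so no FIRST/FIRST conflict is possible there.

Conflict for C: C → S and C → ε
  Overlap: { ε }
Conflict for C: C → S and C → S S F
  Overlap: { 'c', ε }
Conflict for C: C → ε and C → S S F
  Overlap: { ε }

Answer: Yes. C → S / C → ε on { ε }; C → S / C → S S F on { 'c', ε }; C → ε / C → S S F on { ε }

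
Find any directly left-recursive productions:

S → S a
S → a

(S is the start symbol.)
Yes, S is left-recursive

S → S a: LEFT RECURSIVE (starts with S)
S → a: starts with a

The grammar has direct left recursion on: S.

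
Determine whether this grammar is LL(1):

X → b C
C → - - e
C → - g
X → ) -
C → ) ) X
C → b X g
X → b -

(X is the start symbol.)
No. Predict set conflict for X: { 'b' }

A grammar is LL(1) if for each non-terminal N with multiple productions, the predict sets of those productions are pairwise disjoint, where PREDICT(N → α) = (FIRST(α) \ {ε}) ∪ (FOLLOW(N) if α ⇒* ε).

For X:
  PREDICT(X → b C) = { 'b' }
  PREDICT(X → ')' '-') = { ')' }
  PREDICT(X → b '-') = { 'b' }
For C:
  PREDICT(C → '-' '-' e) = { '-' }
  PREDICT(C → '-' g) = { '-' }
  PREDICT(C → ')' ')' X) = { ')' }
  PREDICT(C → b X g) = { 'b' }

Conflict found: Predict set conflict for X: { 'b' }
The grammar is NOT LL(1).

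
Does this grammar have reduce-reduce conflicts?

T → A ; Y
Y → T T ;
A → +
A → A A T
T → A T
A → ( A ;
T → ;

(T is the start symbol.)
Augment with T' → T and build the canonical LR(0) collection (I0 = CLOSURE({[T' → . T]}), then GOTO on every symbol after a dot until no new states appear). It has 18 states:
  I0: { [A → . ( A ;], [A → . +], [A → . A A T], [T → . ;], [T → . A ; Y], [T → . A T], [T' → . T] }  — shift
  I1: { [A → ( . A ;], [A → . ( A ;], [A → . +], [A → . A A T] }  — shift
  I2: { [A → + .] }  — reduce
  I3: { [T → ; .] }  — reduce
  I4: { [A → . ( A ;], [A → . +], [A → . A A T], [A → A . A T], [T → . ;], [T → . A ; Y], [T → . A T], [T → A . ; Y], [T → A . T] }  — shift
  I5: { [T' → T .] }  — accept
  I6: { [A → . ( A ;], [A → . +], [A → . A A T], [T → . ;], [T → . A ; Y], [T → . A T], [T → ; .], [T → A ; . Y], [Y → . T T ;] }  — shift, reduce
  I7: { [A → . ( A ;], [A → . +], [A → . A A T], [A → A . A T], [A → A A . T], [T → . ;], [T → . A ; Y], [T → . A T], [T → A . ; Y], [T → A . T] }  — shift
  I8: { [T → A T .] }  — reduce
  I9: { [A → A A T .], [T → A T .] }  — 2 reduces
  I10: { [A → . ( A ;], [A → . +], [A → . A A T], [T → . ;], [T → . A ; Y], [T → . A T], [Y → T . T ;] }  — shift
  I11: { [T → A ; Y .] }  — reduce
  I12: { [Y → T T . ;] }  — shift
  I13: { [Y → T T ; .] }  — reduce
  I14: { [A → ( A . ;], [A → . ( A ;], [A → . +], [A → . A A T], [A → A . A T] }  — shift
  I15: { [A → ( A ; .] }  — reduce
  I16: { [A → . ( A ;], [A → . +], [A → . A A T], [A → A . A T], [A → A A . T], [T → . ;], [T → . A ; Y], [T → . A T] }  — shift
  I17: { [A → A A T .] }  — reduce

I9 contains complete items [A → A A T .], [T → A T .] — reduce-reduce conflict.

Answer: Yes — I9: [A → A A T .] vs [T → A T .]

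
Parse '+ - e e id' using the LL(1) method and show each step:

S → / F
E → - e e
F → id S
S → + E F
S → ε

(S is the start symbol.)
LL(1) parsing maintains a stack (initially the start symbol over $) and the input. At each step: if the stack top is a terminal, match it against the current input token; if it is a non-terminal N, replace it with the RHS of M[N, lookahead] (the unique production whose predict set contains the lookahead).

Stack is shown with the top on the left.

Stack      Input         Action
-------------------------------
S $        + - e e id $  output S → + E F
+ E F $    + - e e id $  match '+'
E F $      - e e id $    output E → - e e
- e e F $  - e e id $    match '-'
e e F $    e e id $      match 'e'
e F $      e id $        match 'e'
F $        id $          output F → id S
id S $     id $          match 'id'
S $        $             output S → ε
$          $             accept

The string is accepted.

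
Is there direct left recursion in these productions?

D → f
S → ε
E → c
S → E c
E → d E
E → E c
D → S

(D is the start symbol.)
Direct left recursion occurs when N → N α for some non-terminal N (the right-hand side begins with the left-hand side itself).

D → f: starts with f
S → ε: starts with ε
E → c: starts with c
S → E c: starts with E
E → d E: starts with d
E → E c: LEFT RECURSIVE (starts with E)
D → S: starts with S

The grammar has direct left recursion on: E.

Answer: Yes, E is left-recursive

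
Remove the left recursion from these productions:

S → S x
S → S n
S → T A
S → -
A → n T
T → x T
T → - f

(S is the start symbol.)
S is directly left-recursive. The standard transformation for
  A → A α₁ | ... | A α_m | β₁ | ... | β_n
is
  A  → β₁ A' | ... | β_n A'
  A' → α₁ A' | ... | α_m A' | ε

S → T A becomes S → T A S'
S → - becomes S → - S'
S → S x becomes S' → x S'
S → S n becomes S' → n S'
Add S' → ε

Productions for other non-terminals are unchanged:
  A → n T
  T → x T
  T → - f

Resulting grammar:
S → T A S'
S → - S'
S' → x S'
S' → n S'
S' → ε
A → n T
T → x T
T → - f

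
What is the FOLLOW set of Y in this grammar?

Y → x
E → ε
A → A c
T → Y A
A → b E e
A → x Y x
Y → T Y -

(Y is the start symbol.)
To compute FOLLOW(Y), find every occurrence of Y on a right-hand side N → α Y β: add FIRST(β) \ {ε}, and if β is empty or nullable also add FOLLOW(N). Iterate to a fixed point.

Y is the start symbol, so $ ∈ FOLLOW(Y).
In T → Y A: Y is followed by A, add FIRST(A) \ {ε} = { 'b', 'x' }
In A → x Y x: Y is followed by x, add FIRST(x) \ {ε} = { 'x' }
In Y → T Y -: Y is followed by '-', add FIRST('-') \ {ε} = { '-' }

Taking the union: FOLLOW(Y) = { $, '-', 'b', 'x' }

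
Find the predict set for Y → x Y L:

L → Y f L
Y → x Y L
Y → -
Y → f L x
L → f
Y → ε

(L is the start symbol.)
PREDICT(Y → x Y L) = (FIRST(RHS) \ {ε}) ∪ (FOLLOW(Y) if ε ∈ FIRST(RHS), i.e. RHS ⇒* ε)
FIRST(x Y L) = { 'x' }
ε ∉ FIRST(x Y L), so FOLLOW(Y) is not added.
PREDICT(Y → x Y L) = { 'x' }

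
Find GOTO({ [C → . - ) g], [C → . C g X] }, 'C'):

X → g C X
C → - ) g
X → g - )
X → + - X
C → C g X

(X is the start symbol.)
GOTO(I, 'C') = CLOSURE({ [A → αX.β] : [A → α.Xβ] ∈ I, X = 'C' })

Items with dot before 'C', with the dot advanced:
  [C → . C g X] → [C → C . g X]
Closure adds nothing (no advanced item has the dot before a non-terminal).

GOTO = { [C → C . g X] }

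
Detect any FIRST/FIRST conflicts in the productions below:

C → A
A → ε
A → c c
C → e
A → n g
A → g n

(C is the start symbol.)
A FIRST/FIRST conflict occurs when two productions N → α and N → β for the same non-terminal have FIRST(α) ∩ FIRST(β) ≠ ∅ (with ε ∈ FIRST of a nullable right-hand side, so two nullable alternatives also conflict).

FIRST sets of the non-terminals at (or reachable through a nullable prefix from) the front of some alternative:
  FIRST(A) = { 'c', 'g', 'n', ε }

Productions for C:
  C → A: FIRST = { 'c', 'g', 'n', ε }
  C → e: FIRST = { 'e' }
Productions for A:
  A → ε: FIRST = { ε }
  A → c c: FIRST = { 'c' }
  A → n g: FIRST = { 'n' }
  A → g n: FIRST = { 'g' }

All alternatives of each non-terminal have pairwise disjoint FIRST sets.

Answer: No FIRST/FIRST conflicts.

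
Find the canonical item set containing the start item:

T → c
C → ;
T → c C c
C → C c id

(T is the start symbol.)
First, augment the grammar with T' → T
I₀ = CLOSURE({ [T' → . T] }):
  [T' → . T] has the dot before T: add [T → . c], [T → . c C c]
No further items can be added.

I₀ = { [T → . c C c], [T → . c], [T' → . T] }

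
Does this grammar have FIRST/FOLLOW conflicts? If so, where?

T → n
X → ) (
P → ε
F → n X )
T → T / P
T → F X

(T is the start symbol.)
A FIRST/FOLLOW conflict occurs when a non-terminal N has a nullable alternative N → β (β ⇒* ε) and another alternative N → α with FIRST(α) ∩ FOLLOW(N) ≠ ∅: on such a lookahead the parser cannot decide between expanding α and letting N vanish via β.

Nullable non-terminals: P.
P has a nullable alternative but only one production, so nothing to check.

F, T, X have no nullable alternative, so no FIRST/FOLLOW check is needed there.

No FIRST/FOLLOW conflicts found.

Answer: No FIRST/FOLLOW conflicts.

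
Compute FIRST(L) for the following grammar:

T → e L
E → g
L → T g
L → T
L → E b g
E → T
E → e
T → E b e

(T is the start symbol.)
{ 'e', 'g' }

To compute FIRST(L), examine every production with L on the left-hand side, reading each right-hand side left to right until a non-nullable symbol is reached.

FIRST sets of the other non-terminals involved (by the same procedure, iterated to a fixed point):
  FIRST(T) = { 'e', 'g' }
  FIRST(E) = { 'e', 'g' }

From L → T g:
  - T is a non-terminal: add FIRST(T) \ {ε} = { 'e', 'g' }
    T is not nullable, so stop
From L → T:
  - T is a non-terminal: add FIRST(T) \ {ε} = { 'e', 'g' }
    T is not nullable, so stop
From L → E b g:
  - E is a non-terminal: add FIRST(E) \ {ε} = { 'e', 'g' }
    E is not nullable, so stop

Collecting: FIRST(L) = { 'e', 'g' }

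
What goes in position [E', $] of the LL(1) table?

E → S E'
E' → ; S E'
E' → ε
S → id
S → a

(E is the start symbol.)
E' → ε

To find M[E', $], we find productions for E' where $ is in the predict set (PREDICT(N → α) = (FIRST(α) \ {ε}) ∪ (FOLLOW(N) if α ⇒* ε)).

Relevant sets:
  FOLLOW(E') = { $ }

E' → ; S E': PREDICT = { ';' }
E' → ε: PREDICT = { $ }
  $ is in predict set, so this production goes in M[E', $]

M[E', $] = E' → ε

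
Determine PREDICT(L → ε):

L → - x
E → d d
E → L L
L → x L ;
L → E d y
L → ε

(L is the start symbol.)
{ $, '-', ';', 'd', 'x' }

PREDICT(L → ε) = (FIRST(RHS) \ {ε}) ∪ (FOLLOW(L) if ε ∈ FIRST(RHS), i.e. RHS ⇒* ε)
The right-hand side is ε (FIRST(ε) = { ε }), so the predict set is FOLLOW(L) = { $, '-', ';', 'd', 'x' }
PREDICT(L → ε) = { $, '-', ';', 'd', 'x' }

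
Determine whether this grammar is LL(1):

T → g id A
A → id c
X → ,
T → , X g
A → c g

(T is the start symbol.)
For T:
  PREDICT(T → g id A) = { 'g' }
  PREDICT(T → ',' X g) = { ',' }
For A:
  PREDICT(A → id c) = { 'id' }
  PREDICT(A → c g) = { 'c' }
X has a single production, so nothing to check there.

All predict sets are disjoint. The grammar IS LL(1).

Answer: Yes, the grammar is LL(1).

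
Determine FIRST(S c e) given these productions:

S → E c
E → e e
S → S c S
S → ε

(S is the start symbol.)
FIRST sets of the non-terminals involved (from the grammar, by fixed-point iteration):
  FIRST(S) = { 'c', 'e', ε }

To compute FIRST(S c e), process the symbols left to right:
Symbol S is a non-terminal. Add FIRST(S) \ {ε} = { 'c', 'e' }
S is nullable (ε ∈ FIRST(S)), continue to the next symbol.
Symbol c is a terminal. Add 'c' and stop.
FIRST(S c e) = { 'c', 'e' }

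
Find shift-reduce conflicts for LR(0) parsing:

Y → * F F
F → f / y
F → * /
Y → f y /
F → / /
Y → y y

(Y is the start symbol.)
No shift-reduce conflicts

A shift-reduce conflict occurs when an LR(0) state has both:
  - a complete (reduce) item [A → α .] (dot at the end), and
  - a shift item [B → β . c γ] (dot before a terminal).

Augment with Y' → Y and build the canonical LR(0) collection (I0 = CLOSURE({[Y' → . Y]}), then GOTO on every symbol after a dot until no new states appear). It has 17 states:
  I0: { [Y → . * F F], [Y → . f y /], [Y → . y y], [Y' → . Y] }  — shift
  I1: { [F → . * /], [F → . / /], [F → . f / y], [Y → * . F F] }  — shift
  I2: { [Y' → Y .] }  — accept
  I3: { [Y → f . y /] }  — shift
  I4: { [Y → y . y] }  — shift
  I5: { [Y → y y .] }  — reduce
  I6: { [Y → f y . /] }  — shift
  I7: { [Y → f y / .] }  — reduce
  I8: { [F → * . /] }  — shift
  I9: { [F → / . /] }  — shift
  I10: { [F → . * /], [F → . / /], [F → . f / y], [Y → * F . F] }  — shift
  I11: { [F → f . / y] }  — shift
  I12: { [F → f / . y] }  — shift
  I13: { [F → f / y .] }  — reduce
  I14: { [Y → * F F .] }  — reduce
  I15: { [F → / / .] }  — reduce
  I16: { [F → * / .] }  — reduce

No state contains both a complete item and a shift item.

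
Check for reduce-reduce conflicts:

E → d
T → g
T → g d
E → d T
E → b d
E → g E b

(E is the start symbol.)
Augment with E' → E and build the canonical LR(0) collection (I0 = CLOSURE({[E' → . E]}), then GOTO on every symbol after a dot until no new states appear). It has 11 states:
  I0: { [E → . b d], [E → . d T], [E → . d], [E → . g E b], [E' → . E] }  — shift
  I1: { [E' → E .] }  — accept
  I2: { [E → b . d] }  — shift
  I3: { [E → d . T], [E → d .], [T → . g d], [T → . g] }  — shift, reduce
  I4: { [E → . b d], [E → . d T], [E → . d], [E → . g E b], [E → g . E b] }  — shift
  I5: { [E → g E . b] }  — shift
  I6: { [E → g E b .] }  — reduce
  I7: { [E → d T .] }  — reduce
  I8: { [T → g . d], [T → g .] }  — shift, reduce
  I9: { [T → g d .] }  — reduce
  I10: { [E → b d .] }  — reduce

No state contains more than one complete item.

Answer: No reduce-reduce conflicts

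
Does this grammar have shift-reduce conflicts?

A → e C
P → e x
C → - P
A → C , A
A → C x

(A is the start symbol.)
No shift-reduce conflicts

A shift-reduce conflict occurs when an LR(0) state has both:
  - a complete (reduce) item [A → α .] (dot at the end), and
  - a shift item [B → β . c γ] (dot before a terminal).

Augment with A' → A and build the canonical LR(0) collection (I0 = CLOSURE({[A' → . A]}), then GOTO on every symbol after a dot until no new states appear). It has 12 states:
  I0: { [A → . C , A], [A → . C x], [A → . e C], [A' → . A], [C → . - P] }  — shift
  I1: { [C → - . P], [P → . e x] }  — shift
  I2: { [A' → A .] }  — accept
  I3: { [A → C . , A], [A → C . x] }  — shift
  I4: { [A → e . C], [C → . - P] }  — shift
  I5: { [A → e C .] }  — reduce
  I6: { [A → . C , A], [A → . C x], [A → . e C], [A → C , . A], [C → . - P] }  — shift
  I7: { [A → C x .] }  — reduce
  I8: { [A → C , A .] }  — reduce
  I9: { [C → - P .] }  — reduce
  I10: { [P → e . x] }  — shift
  I11: { [P → e x .] }  — reduce

No state contains both a complete item and a shift item.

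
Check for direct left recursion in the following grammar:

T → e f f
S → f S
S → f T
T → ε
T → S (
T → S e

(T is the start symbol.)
No direct left recursion

T → e f f: starts with e
S → f S: starts with f
S → f T: starts with f
T → ε: starts with ε
T → S (: starts with S
T → S e: starts with S

No direct left recursion found.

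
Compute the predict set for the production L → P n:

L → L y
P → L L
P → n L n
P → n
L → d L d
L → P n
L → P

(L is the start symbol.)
{ 'd', 'n' }

PREDICT(L → P n) = (FIRST(RHS) \ {ε}) ∪ (FOLLOW(L) if ε ∈ FIRST(RHS), i.e. RHS ⇒* ε)
FIRST(P) = { 'd', 'n' }
FIRST(P n) = { 'd', 'n' }
ε ∉ FIRST(P n), so FOLLOW(L) is not added.
PREDICT(L → P n) = { 'd', 'n' }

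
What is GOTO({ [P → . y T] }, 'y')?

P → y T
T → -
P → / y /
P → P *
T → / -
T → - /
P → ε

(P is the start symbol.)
GOTO(I, 'y') = CLOSURE({ [A → αX.β] : [A → α.Xβ] ∈ I, X = 'y' })

Items with dot before 'y', with the dot advanced:
  [P → . y T] → [P → y . T]
Closure of the advanced items:
  [P → y . T] has the dot before T: add [T → . -], [T → . / -], [T → . - /]

GOTO = { [P → y . T], [T → . - /], [T → . -], [T → . / -] }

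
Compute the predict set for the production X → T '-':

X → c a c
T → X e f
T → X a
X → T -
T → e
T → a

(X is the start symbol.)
PREDICT(X → T '-') = (FIRST(RHS) \ {ε}) ∪ (FOLLOW(X) if ε ∈ FIRST(RHS), i.e. RHS ⇒* ε)
FIRST(T) = { 'a', 'c', 'e' }
FIRST(T '-') = { 'a', 'c', 'e' }
ε ∉ FIRST(T '-'), so FOLLOW(X) is not added.
PREDICT(X → T '-') = { 'a', 'c', 'e' }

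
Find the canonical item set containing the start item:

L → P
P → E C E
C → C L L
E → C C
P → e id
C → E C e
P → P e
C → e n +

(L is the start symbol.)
First, augment the grammar with L' → L
I₀ = CLOSURE({ [L' → . L] }):
  [L' → . L] has the dot before L: add [L → . P]
  [L → . P] has the dot before P: add [P → . E C E], [P → . e id], [P → . P e]
  [P → . E C E] has the dot before E: add [E → . C C]
  [E → . C C] has the dot before C: add [C → . C L L], [C → . E C e], [C → . e n +]
No further items can be added.

I₀ = { [C → . C L L], [C → . E C e], [C → . e n +], [E → . C C], [L → . P], [L' → . L], [P → . E C E], [P → . P e], [P → . e id] }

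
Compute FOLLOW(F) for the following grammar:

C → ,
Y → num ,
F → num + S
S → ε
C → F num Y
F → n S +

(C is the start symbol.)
{ 'num' }

In C → F num Y: F is followed by num Y, add FIRST(num Y) \ {ε} = { 'num' }

Taking the union: FOLLOW(F) = { 'num' }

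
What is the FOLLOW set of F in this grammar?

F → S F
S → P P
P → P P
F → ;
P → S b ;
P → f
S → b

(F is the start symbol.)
{ $ }

To compute FOLLOW(F), find every occurrence of F on a right-hand side N → α F β: add FIRST(β) \ {ε}, and if β is empty or nullable also add FOLLOW(N). Iterate to a fixed point.

F is the start symbol, so $ ∈ FOLLOW(F).
In F → S F: F is at the end; this adds FOLLOW(F) to itself — nothing new

Taking the union: FOLLOW(F) = { $ }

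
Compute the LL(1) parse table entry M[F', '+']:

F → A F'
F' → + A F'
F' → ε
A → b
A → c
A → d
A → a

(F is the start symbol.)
To find M[F', '+'], we find productions for F' where '+' is in the predict set (PREDICT(N → α) = (FIRST(α) \ {ε}) ∪ (FOLLOW(N) if α ⇒* ε)).

Relevant sets:
  FOLLOW(F') = { $ }

F' → + A F': PREDICT = { '+' }
  '+' is in predict set, so this production goes in M[F', '+']
F' → ε: PREDICT = { $ }

M[F', '+'] = F' → + A F'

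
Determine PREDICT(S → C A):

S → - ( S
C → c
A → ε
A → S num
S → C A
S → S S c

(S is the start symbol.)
PREDICT(S → C A) = (FIRST(RHS) \ {ε}) ∪ (FOLLOW(S) if ε ∈ FIRST(RHS), i.e. RHS ⇒* ε)
FIRST(C) = { 'c' }
FIRST(C A) = { 'c' }
ε ∉ FIRST(C A), so FOLLOW(S) is not added.
PREDICT(S → C A) = { 'c' }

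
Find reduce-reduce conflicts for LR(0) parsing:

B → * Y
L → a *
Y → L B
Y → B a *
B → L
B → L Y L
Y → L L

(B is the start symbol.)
A reduce-reduce conflict occurs when an LR(0) state has two complete items [A → α .] and [B → β .] — both call for a reduction, and with no lookahead the parser cannot choose between them.

Augment with B' → B and build the canonical LR(0) collection (I0 = CLOSURE({[B' → . B]}), then GOTO on every symbol after a dot until no new states appear). It has 15 states:
  I0: { [B → . * Y], [B → . L Y L], [B → . L], [B' → . B], [L → . a *] }  — shift
  I1: { [B → * . Y], [B → . * Y], [B → . L Y L], [B → . L], [L → . a *], [Y → . B a *], [Y → . L B], [Y → . L L] }  — shift
  I2: { [B' → B .] }  — accept
  I3: { [B → . * Y], [B → . L Y L], [B → . L], [B → L . Y L], [B → L .], [L → . a *], [Y → . B a *], [Y → . L B], [Y → . L L] }  — shift, reduce
  I4: { [L → a . *] }  — shift
  I5: { [L → a * .] }  — reduce
  I6: { [Y → B . a *] }  — shift
  I7: { [B → . * Y], [B → . L Y L], [B → . L], [B → L . Y L], [B → L .], [L → . a *], [Y → . B a *], [Y → . L B], [Y → . L L], [Y → L . B], [Y → L . L] }  — shift, reduce
  I8: { [B → L Y . L], [L → . a *] }  — shift
  I9: { [B → L Y L .] }  — reduce
  I10: { [Y → B . a *], [Y → L B .] }  — shift, reduce
  I11: { [B → . * Y], [B → . L Y L], [B → . L], [B → L . Y L], [B → L .], [L → . a *], [Y → . B a *], [Y → . L B], [Y → . L L], [Y → L . B], [Y → L . L], [Y → L L .] }  — shift, 2 reduces
  I12: { [Y → B a . *] }  — shift
  I13: { [Y → B a * .] }  — reduce
  I14: { [B → * Y .] }  — reduce

I11 contains complete items [B → L .], [Y → L L .] — reduce-reduce conflict.

Answer: Yes — I11: [B → L .] vs [Y → L L .]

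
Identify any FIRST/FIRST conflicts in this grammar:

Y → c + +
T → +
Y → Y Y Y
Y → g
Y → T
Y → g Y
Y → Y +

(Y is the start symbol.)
Yes. Y → c '+' '+' / Y → Y Y Y on { 'c' }; Y → c '+' '+' / Y → Y '+' on { 'c' }; Y → Y Y Y / Y → g on { 'g' }; Y → Y Y Y / Y → T on { '+' }; Y → Y Y Y / Y → g Y on { 'g' }; Y → Y Y Y / Y → Y '+' on { '+', 'c', 'g' }; Y → g / Y → g Y on { 'g' }; Y → g / Y → Y '+' on { 'g' }; Y → T / Y → Y '+' on { '+' }; Y → g Y / Y → Y '+' on { 'g' }

A FIRST/FIRST conflict occurs when two productions N → α and N → β for the same non-terminal have FIRST(α) ∩ FIRST(β) ≠ ∅ (with ε ∈ FIRST of a nullable right-hand side, so two nullable alternatives also conflict).

FIRST sets of the non-terminals at (or reachable through a nullable prefix from) the front of some alternative:
  FIRST(Y) = { '+', 'c', 'g' }
  FIRST(T) = { '+' }

Productions for Y:
  Y → c + +: FIRST = { 'c' }
  Y → Y Y Y: FIRST = { '+', 'c', 'g' }
  Y → g: FIRST = { 'g' }
  Y → T: FIRST = { '+' }
  Y → g Y: FIRST = { 'g' }
  Y → Y +: FIRST = { '+', 'c', 'g' }
T has only one production, so no FIRST/FIRST conflict is possible there.

Conflict for Y: Y → c + + and Y → Y Y Y
  Overlap: { 'c' }
Conflict for Y: Y → c + + and Y → Y +
  Overlap: { 'c' }
Conflict for Y: Y → Y Y Y and Y → g
  Overlap: { 'g' }
Conflict for Y: Y → Y Y Y and Y → T
  Overlap: { '+' }
Conflict for Y: Y → Y Y Y and Y → g Y
  Overlap: { 'g' }
Conflict for Y: Y → Y Y Y and Y → Y +
  Overlap: { '+', 'c', 'g' }
Conflict for Y: Y → g and Y → g Y
  Overlap: { 'g' }
Conflict for Y: Y → g and Y → Y +
  Overlap: { 'g' }
Conflict for Y: Y → T and Y → Y +
  Overlap: { '+' }
Conflict for Y: Y → g Y and Y → Y +
  Overlap: { 'g' }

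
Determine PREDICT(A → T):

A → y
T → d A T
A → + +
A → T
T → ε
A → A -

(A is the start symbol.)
PREDICT(A → T) = (FIRST(RHS) \ {ε}) ∪ (FOLLOW(A) if ε ∈ FIRST(RHS), i.e. RHS ⇒* ε)
FIRST(T) = { 'd', ε }
FIRST(T) = { 'd', ε }
ε ∈ FIRST(T) (the right-hand side is nullable), so add FOLLOW(A) = { $, '-', 'd' }
PREDICT(A → T) = { $, '-', 'd' }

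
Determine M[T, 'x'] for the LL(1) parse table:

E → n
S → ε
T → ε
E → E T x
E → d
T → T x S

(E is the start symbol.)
To find M[T, 'x'], we find productions for T where 'x' is in the predict set (PREDICT(N → α) = (FIRST(α) \ {ε}) ∪ (FOLLOW(N) if α ⇒* ε)).

Relevant sets:
  FIRST(T) = { 'x', ε }
  FOLLOW(T) = { 'x' }

T → ε: PREDICT = { 'x' }
  'x' is in predict set, so this production goes in M[T, 'x']
T → T x S: PREDICT = { 'x' }
  'x' is in predict set, so this production goes in M[T, 'x']

M[T, 'x'] = T → ε, T → T x S  (a multiply-defined cell — the grammar is not LL(1))

Answer: T → ε, T → T x S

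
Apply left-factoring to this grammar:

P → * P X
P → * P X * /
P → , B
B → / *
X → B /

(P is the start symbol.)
P → * P X P'
P' → ε
P' → * /
P → , B
B → / *
X → B /

Left-factoring transforms A → αβ₁ | αβ₂ into A → αA' and A' → β₁ | β₂
(α is the longest common prefix among the alternatives). Repeat until
no nonterminal has two alternatives with a common prefix.

Round 1: P has alternatives sharing prefix '* P X'. Introduce P': P → * P X P'
  Add: P' → ε
  Add: P' → * /

No remaining common prefixes — done.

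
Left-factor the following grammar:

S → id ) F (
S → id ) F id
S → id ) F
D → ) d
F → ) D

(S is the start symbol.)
S → id ) F S'
S' → (
S' → id
S' → ε
D → ) d
F → ) D

Left-factoring transforms A → αβ₁ | αβ₂ into A → αA' and A' → β₁ | β₂
(α is the longest common prefix among the alternatives). Repeat until
no nonterminal has two alternatives with a common prefix.

Round 1: S has alternatives sharing prefix 'id ) F'. Introduce S': S → id ) F S'
  Add: S' → (
  Add: S' → id
  Add: S' → ε

No remaining common prefixes — done.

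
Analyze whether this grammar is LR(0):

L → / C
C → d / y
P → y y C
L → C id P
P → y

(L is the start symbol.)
No. Shift-reduce conflict between [P → y .] and [P → y . y C]

A grammar is LR(0) if no state in the canonical LR(0) collection has:
  - both a shift item (dot before a terminal) and a complete item (shift-reduce conflict), or
  - two or more complete items (reduce-reduce conflict; the accept item [L' → L .] counts as a complete item here).

Augment with L' → L and build the canonical LR(0) collection (I0 = CLOSURE({[L' → . L]}), then GOTO on every symbol after a dot until no new states appear). It has 13 states:
  I0: { [C → . d / y], [L → . / C], [L → . C id P], [L' → . L] }  — shift
  I1: { [C → . d / y], [L → / . C] }  — shift
  I2: { [L → C . id P] }  — shift
  I3: { [L' → L .] }  — accept
  I4: { [C → d . / y] }  — shift
  I5: { [C → d / . y] }  — shift
  I6: { [C → d / y .] }  — reduce
  I7: { [L → C id . P], [P → . y y C], [P → . y] }  — shift
  I8: { [L → C id P .] }  — reduce
  I9: { [P → y . y C], [P → y .] }  — shift, reduce
  I10: { [C → . d / y], [P → y y . C] }  — shift
  I11: { [P → y y C .] }  — reduce
  I12: { [L → / C .] }  — reduce

Conflict in state I9:
  Shift-reduce conflict between [P → y .] and [P → y . y C]
So the grammar is NOT LR(0).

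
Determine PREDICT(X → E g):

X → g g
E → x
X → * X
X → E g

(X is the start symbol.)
{ 'x' }

PREDICT(X → E g) = (FIRST(RHS) \ {ε}) ∪ (FOLLOW(X) if ε ∈ FIRST(RHS), i.e. RHS ⇒* ε)
FIRST(E) = { 'x' }
FIRST(E g) = { 'x' }
ε ∉ FIRST(E g), so FOLLOW(X) is not added.
PREDICT(X → E g) = { 'x' }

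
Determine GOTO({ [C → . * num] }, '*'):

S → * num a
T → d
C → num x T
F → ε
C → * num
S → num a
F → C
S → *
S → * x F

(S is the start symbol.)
GOTO(I, '*') = CLOSURE({ [A → αX.β] : [A → α.Xβ] ∈ I, X = '*' })

Items with dot before '*', with the dot advanced:
  [C → . * num] → [C → * . num]
Closure adds nothing (no advanced item has the dot before a non-terminal).

GOTO = { [C → * . num] }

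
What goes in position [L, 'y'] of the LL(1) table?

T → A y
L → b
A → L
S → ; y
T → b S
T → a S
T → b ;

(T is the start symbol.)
Empty (error entry)

To find M[L, 'y'], we find productions for L where 'y' is in the predict set (PREDICT(N → α) = (FIRST(α) \ {ε}) ∪ (FOLLOW(N) if α ⇒* ε)).

L → b: PREDICT = { 'b' }

M[L, 'y'] is empty (no production applies)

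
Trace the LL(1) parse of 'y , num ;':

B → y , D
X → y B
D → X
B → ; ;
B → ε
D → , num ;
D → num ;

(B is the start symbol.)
LL(1) parsing maintains a stack (initially the start symbol over $) and the input. At each step: if the stack top is a terminal, match it against the current input token; if it is a non-terminal N, replace it with the RHS of M[N, lookahead] (the unique production whose predict set contains the lookahead).

Stack is shown with the top on the left.

Stack    Input        Action
----------------------------
B $      y , num ; $  output B → y , D
y , D $  y , num ; $  match 'y'
, D $    , num ; $    match ','
D $      num ; $      output D → num ;
num ; $  num ; $      match 'num'
; $      ; $          match ';'
$        $            accept

The string is accepted.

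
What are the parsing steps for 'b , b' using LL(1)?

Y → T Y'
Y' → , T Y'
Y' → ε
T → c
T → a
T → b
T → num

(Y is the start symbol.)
LL(1) parsing maintains a stack (initially the start symbol over $) and the input. At each step: if the stack top is a terminal, match it against the current input token; if it is a non-terminal N, replace it with the RHS of M[N, lookahead] (the unique production whose predict set contains the lookahead).

Stack is shown with the top on the left.

Stack     Input    Action
-------------------------
Y $       b , b $  output Y → T Y'
T Y' $    b , b $  output T → b
b Y' $    b , b $  match 'b'
Y' $      , b $    output Y' → , T Y'
, T Y' $  , b $    match ','
T Y' $    b $      output T → b
b Y' $    b $      match 'b'
Y' $      $        output Y' → ε
$         $        accept

The string is accepted.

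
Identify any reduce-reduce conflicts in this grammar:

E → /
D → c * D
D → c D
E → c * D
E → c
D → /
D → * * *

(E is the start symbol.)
No reduce-reduce conflicts

A reduce-reduce conflict occurs when an LR(0) state has two complete items [A → α .] and [B → β .] — both call for a reduction, and with no lookahead the parser cannot choose between them.

Augment with E' → E and build the canonical LR(0) collection (I0 = CLOSURE({[E' → . E]}), then GOTO on every symbol after a dot until no new states appear). It has 16 states:
  I0: { [E → . /], [E → . c * D], [E → . c], [E' → . E] }  — shift
  I1: { [E → / .] }  — reduce
  I2: { [E' → E .] }  — accept
  I3: { [E → c . * D], [E → c .] }  — shift, reduce
  I4: { [D → . * * *], [D → . /], [D → . c * D], [D → . c D], [E → c * . D] }  — shift
  I5: { [D → * . * *] }  — shift
  I6: { [D → / .] }  — reduce
  I7: { [E → c * D .] }  — reduce
  I8: { [D → . * * *], [D → . /], [D → . c * D], [D → . c D], [D → c . * D], [D → c . D] }  — shift
  I9: { [D → * . * *], [D → . * * *], [D → . /], [D → . c * D], [D → . c D], [D → c * . D] }  — shift
  I10: { [D → c D .] }  — reduce
  I11: { [D → * * . *], [D → * . * *] }  — shift
  I12: { [D → c * D .] }  — reduce
  I13: { [D → * * * .], [D → * * . *] }  — shift, reduce
  I14: { [D → * * * .] }  — reduce
  I15: { [D → * * . *] }  — shift

No state contains more than one complete item.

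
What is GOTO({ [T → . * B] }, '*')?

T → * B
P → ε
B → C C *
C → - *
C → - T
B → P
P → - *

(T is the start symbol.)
GOTO(I, '*') = CLOSURE({ [A → αX.β] : [A → α.Xβ] ∈ I, X = '*' })

Items with dot before '*', with the dot advanced:
  [T → . * B] → [T → * . B]
Closure of the advanced items:
  [T → * . B] has the dot before B: add [B → . C C *], [B → . P]
  [B → . C C *] has the dot before C: add [C → . - *], [C → . - T]
  [B → . P] has the dot before P: add [P → .], [P → . - *]

GOTO = { [B → . C C *], [B → . P], [C → . - *], [C → . - T], [P → . - *], [P → .], [T → * . B] }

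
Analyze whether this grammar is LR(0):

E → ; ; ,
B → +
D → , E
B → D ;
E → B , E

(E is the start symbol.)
Augment with E' → E and build the canonical LR(0) collection (I0 = CLOSURE({[E' → . E]}), then GOTO on every symbol after a dot until no new states appear). It has 13 states:
  I0: { [B → . +], [B → . D ;], [D → . , E], [E → . ; ; ,], [E → . B , E], [E' → . E] }  — shift
  I1: { [B → + .] }  — reduce
  I2: { [B → . +], [B → . D ;], [D → , . E], [D → . , E], [E → . ; ; ,], [E → . B , E] }  — shift
  I3: { [E → ; . ; ,] }  — shift
  I4: { [E → B . , E] }  — shift
  I5: { [B → D . ;] }  — shift
  I6: { [E' → E .] }  — accept
  I7: { [B → D ; .] }  — reduce
  I8: { [B → . +], [B → . D ;], [D → . , E], [E → . ; ; ,], [E → . B , E], [E → B , . E] }  — shift
  I9: { [E → B , E .] }  — reduce
  I10: { [E → ; ; . ,] }  — shift
  I11: { [E → ; ; , .] }  — reduce
  I12: { [D → , E .] }  — reduce

Every state is either a pure shift/goto state or contains exactly one complete item and nothing to shift — no conflicts. The grammar is LR(0).

Answer: Yes, the grammar is LR(0)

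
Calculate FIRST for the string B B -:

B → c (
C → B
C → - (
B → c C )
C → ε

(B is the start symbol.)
FIRST sets of the non-terminals involved (from the grammar, by fixed-point iteration):
  FIRST(B) = { 'c' }

To compute FIRST(B B -), process the symbols left to right:
Symbol B is a non-terminal. Add FIRST(B) \ {ε} = { 'c' }
B is not nullable (ε ∉ FIRST(B)), so stop here.
FIRST(B B -) = { 'c' }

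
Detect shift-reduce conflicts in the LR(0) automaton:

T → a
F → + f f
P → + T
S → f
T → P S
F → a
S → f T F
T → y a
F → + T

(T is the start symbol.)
Yes — I8: [S → f .] vs [P → . + T]

Augment with T' → T and build the canonical LR(0) collection (I0 = CLOSURE({[T' → . T]}), then GOTO on every symbol after a dot until no new states appear). It has 17 states:
  I0: { [P → . + T], [T → . P S], [T → . a], [T → . y a], [T' → . T] }  — shift
  I1: { [P → + . T], [P → . + T], [T → . P S], [T → . a], [T → . y a] }  — shift
  I2: { [S → . f T F], [S → . f], [T → P . S] }  — shift
  I3: { [T' → T .] }  — accept
  I4: { [T → a .] }  — reduce
  I5: { [T → y . a] }  — shift
  I6: { [T → y a .] }  — reduce
  I7: { [T → P S .] }  — reduce
  I8: { [P → . + T], [S → f . T F], [S → f .], [T → . P S], [T → . a], [T → . y a] }  — shift, reduce
  I9: { [F → . + T], [F → . + f f], [F → . a], [S → f T . F] }  — shift
  I10: { [F → + . T], [F → + . f f], [P → . + T], [T → . P S], [T → . a], [T → . y a] }  — shift
  I11: { [S → f T F .] }  — reduce
  I12: { [F → a .] }  — reduce
  I13: { [F → + T .] }  — reduce
  I14: { [F → + f . f] }  — shift
  I15: { [F → + f f .] }  — reduce
  I16: { [P → + T .] }  — reduce

I8 contains reduce item [S → f .] and shift items [P → . + T], [T → . a], [T → . y a] — shift-reduce conflict.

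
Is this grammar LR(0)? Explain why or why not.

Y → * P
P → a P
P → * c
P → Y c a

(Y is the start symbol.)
A grammar is LR(0) if no state in the canonical LR(0) collection has:
  - both a shift item (dot before a terminal) and a complete item (shift-reduce conflict), or
  - two or more complete items (reduce-reduce conflict; the accept item [Y' → Y .] counts as a complete item here).

Augment with Y' → Y and build the canonical LR(0) collection (I0 = CLOSURE({[Y' → . Y]}), then GOTO on every symbol after a dot until no new states appear). It has 11 states:
  I0: { [Y → . * P], [Y' → . Y] }  — shift
  I1: { [P → . * c], [P → . Y c a], [P → . a P], [Y → * . P], [Y → . * P] }  — shift
  I2: { [Y' → Y .] }  — accept
  I3: { [P → * . c], [P → . * c], [P → . Y c a], [P → . a P], [Y → * . P], [Y → . * P] }  — shift
  I4: { [Y → * P .] }  — reduce
  I5: { [P → Y . c a] }  — shift
  I6: { [P → . * c], [P → . Y c a], [P → . a P], [P → a . P], [Y → . * P] }  — shift
  I7: { [P → a P .] }  — reduce
  I8: { [P → Y c . a] }  — shift
  I9: { [P → Y c a .] }  — reduce
  I10: { [P → * c .] }  — reduce

Every state is either a pure shift/goto state or contains exactly one complete item and nothing to shift — no conflicts. The grammar is LR(0).

Answer: Yes, the grammar is LR(0)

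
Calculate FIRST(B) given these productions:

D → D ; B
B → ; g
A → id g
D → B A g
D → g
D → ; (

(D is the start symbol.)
From B → ; g:
  - ';' is a terminal: add ';' and stop

Collecting: FIRST(B) = { ';' }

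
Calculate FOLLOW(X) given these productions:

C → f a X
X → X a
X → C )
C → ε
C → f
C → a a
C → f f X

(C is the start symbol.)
To compute FOLLOW(X), find every occurrence of X on a right-hand side N → α X β: add FIRST(β) \ {ε}, and if β is empty or nullable also add FOLLOW(N). Iterate to a fixed point.

In C → f a X: X is at the end, add FOLLOW(C)
In X → X a: X is followed by a, add FIRST(a) \ {ε} = { 'a' }
In C → f f X: X is at the end, add FOLLOW(C)

The FOLLOW sets referred to above (computed the same way, to a fixed point):
  FOLLOW(C) = { $, ')' }

Taking the union: FOLLOW(X) = { $, ')', 'a' }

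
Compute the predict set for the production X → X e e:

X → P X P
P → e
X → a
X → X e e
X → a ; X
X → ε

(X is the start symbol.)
{ 'a', 'e' }

PREDICT(X → X e e) = (FIRST(RHS) \ {ε}) ∪ (FOLLOW(X) if ε ∈ FIRST(RHS), i.e. RHS ⇒* ε)
FIRST(X) = { 'a', 'e', ε }
FIRST(X e e) = { 'a', 'e' }
ε ∉ FIRST(X e e), so FOLLOW(X) is not added.
PREDICT(X → X e e) = { 'a', 'e' }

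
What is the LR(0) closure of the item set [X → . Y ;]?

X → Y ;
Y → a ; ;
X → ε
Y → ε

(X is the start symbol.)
Start with: [X → . Y ;]
  [X → . Y ;] has the dot before Y: add [Y → . a ; ;], [Y → .]
No further items can be added.

CLOSURE = { [X → . Y ;], [Y → . a ; ;], [Y → .] }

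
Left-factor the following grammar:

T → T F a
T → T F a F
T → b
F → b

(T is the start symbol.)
T → T F a T'
T' → ε
T' → F
T → b
F → b

Left-factoring transforms A → αβ₁ | αβ₂ into A → αA' and A' → β₁ | β₂
(α is the longest common prefix among the alternatives). Repeat until
no nonterminal has two alternatives with a common prefix.

Round 1: T has alternatives sharing prefix 'T F a'. Introduce T': T → T F a T'
  Add: T' → ε
  Add: T' → F

No remaining common prefixes — done.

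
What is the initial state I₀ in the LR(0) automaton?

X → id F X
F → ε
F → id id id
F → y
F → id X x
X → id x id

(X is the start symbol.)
First, augment the grammar with X' → X
I₀ = CLOSURE({ [X' → . X] }):
  [X' → . X] has the dot before X: add [X → . id F X], [X → . id x id]
No further items can be added.

I₀ = { [X → . id F X], [X → . id x id], [X' → . X] }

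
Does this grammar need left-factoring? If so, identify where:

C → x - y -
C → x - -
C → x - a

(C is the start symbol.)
Yes, C has productions with common prefix 'x -'

Left-factoring is needed when two productions for the same non-terminal
share a common prefix on the right-hand side.

Productions for C:
  C → x - y -
  C → x - -
  C → x - a

Found common prefix 'x -' in productions for C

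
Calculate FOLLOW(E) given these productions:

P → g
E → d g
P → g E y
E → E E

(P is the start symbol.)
To compute FOLLOW(E), find every occurrence of E on a right-hand side N → α E β: add FIRST(β) \ {ε}, and if β is empty or nullable also add FOLLOW(N). Iterate to a fixed point.

In P → g E y: E is followed by y, add FIRST(y) \ {ε} = { 'y' }
In E → E E: E is followed by E, add FIRST(E) \ {ε} = { 'd' }
In E → E E: E is at the end; this adds FOLLOW(E) to itself — nothing new

Taking the union: FOLLOW(E) = { 'd', 'y' }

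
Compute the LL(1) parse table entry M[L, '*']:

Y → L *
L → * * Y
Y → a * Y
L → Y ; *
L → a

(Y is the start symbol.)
To find M[L, '*'], we find productions for L where '*' is in the predict set (PREDICT(N → α) = (FIRST(α) \ {ε}) ∪ (FOLLOW(N) if α ⇒* ε)).

Relevant sets:
  FIRST(Y) = { '*', 'a' }

L → * * Y: PREDICT = { '*' }
  '*' is in predict set, so this production goes in M[L, '*']
L → Y ; *: PREDICT = { '*', 'a' }
  '*' is in predict set, so this production goes in M[L, '*']
L → a: PREDICT = { 'a' }

M[L, '*'] = L → * * Y, L → Y ; *  (a multiply-defined cell — the grammar is not LL(1))

Answer: L → * * Y, L → Y ; *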